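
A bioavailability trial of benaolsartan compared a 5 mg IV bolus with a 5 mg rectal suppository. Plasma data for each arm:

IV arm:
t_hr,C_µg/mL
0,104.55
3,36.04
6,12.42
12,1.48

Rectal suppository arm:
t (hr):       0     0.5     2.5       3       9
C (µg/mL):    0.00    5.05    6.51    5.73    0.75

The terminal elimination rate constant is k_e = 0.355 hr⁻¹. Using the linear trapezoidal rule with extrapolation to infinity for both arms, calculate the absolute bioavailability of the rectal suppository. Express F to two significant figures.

F = 0.11

Trapezoidal AUC_0→12 (IV):
  [0→3]: (104.55+36.04)/2 × 3 = 210.885
  [3→6]: (36.04+12.42)/2 × 3 = 72.69
  [6→12]: (12.42+1.48)/2 × 6 = 41.7
  Sum = 325.275 µg/mL·hr
IV tail: 1.48/0.355 = 4.169; AUC_iv,0→∞ = 325.275 + 4.169 = 329.444 µg/mL·hr
Trapezoidal AUC_0→9 (rectal suppository):
  [0→0.5]: (0.00+5.05)/2 × 0.5 = 1.2625
  [0.5→2.5]: (5.05+6.51)/2 × 2 = 11.56
  [2.5→3]: (6.51+5.73)/2 × 0.5 = 3.06
  [3→9]: (5.73+0.75)/2 × 6 = 19.44
  Sum = 35.3225 µg/mL·hr
rectal suppository tail: 0.75/0.355 = 2.113; AUC_ev,0→∞ = 35.3225 + 2.113 = 37.4355 µg/mL·hr
F = (AUC_ev/D_ev)/(AUC_iv/D_iv) = (37.4355/5)/(329.444/5) = 7.4871/65.8888 = 0.1136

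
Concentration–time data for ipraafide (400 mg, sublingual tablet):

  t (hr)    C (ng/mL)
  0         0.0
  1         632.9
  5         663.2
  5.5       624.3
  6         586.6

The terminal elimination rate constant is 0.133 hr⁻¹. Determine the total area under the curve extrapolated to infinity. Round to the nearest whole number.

Trapezoidal AUC_0→6:
  [0→1]: (0.0+632.9)/2 × 1 = 316.45
  [1→5]: (632.9+663.2)/2 × 4 = 2592.2
  [5→5.5]: (663.2+624.3)/2 × 0.5 = 321.875
  [5.5→6]: (624.3+586.6)/2 × 0.5 = 302.725
  Sum = 3533.25 ng/mL·hr
Extrapolated tail: C_last / k_e = 586.6 / 0.133 = 4410.526
AUC_0→∞ = 3533.25 + 4410.526 = 7943.776 ng/mL·hr

AUC = 7944 ng/mL·hr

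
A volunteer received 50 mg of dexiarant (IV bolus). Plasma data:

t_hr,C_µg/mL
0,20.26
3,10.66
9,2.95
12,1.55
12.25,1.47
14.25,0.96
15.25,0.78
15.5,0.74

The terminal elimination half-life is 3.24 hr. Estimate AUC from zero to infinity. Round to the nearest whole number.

Trapezoidal AUC_0→15.5:
  [0→3]: (20.26+10.66)/2 × 3 = 46.38
  [3→9]: (10.66+2.95)/2 × 6 = 40.83
  [9→12]: (2.95+1.55)/2 × 3 = 6.75
  [12→12.25]: (1.55+1.47)/2 × 0.25 = 0.3775
  [12.25→14.25]: (1.47+0.96)/2 × 2 = 2.43
  [14.25→15.25]: (0.96+0.78)/2 × 1 = 0.87
  [15.25→15.5]: (0.78+0.74)/2 × 0.25 = 0.19
  Sum = 97.8275 µg/mL·hr
k_e = ln2 / t½ = 0.693147 / 3.24 = 0.2139 hr^-1
Extrapolated tail: C_last / k_e = 0.74 / 0.2139 = 3.460
AUC_0→∞ = 97.8275 + 3.460 = 101.2875 µg/mL·hr

AUC = 101 µg/mL·hr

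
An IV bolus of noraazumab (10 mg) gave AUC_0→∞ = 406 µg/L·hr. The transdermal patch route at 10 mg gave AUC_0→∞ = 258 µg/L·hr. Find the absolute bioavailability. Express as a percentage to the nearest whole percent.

F = 64%

F = (AUC_ev / D_ev) / (AUC_iv / D_iv)
  = (258/10) / (406/10)
  = 25.8 / 40.6 = 0.6355
  = 63.55%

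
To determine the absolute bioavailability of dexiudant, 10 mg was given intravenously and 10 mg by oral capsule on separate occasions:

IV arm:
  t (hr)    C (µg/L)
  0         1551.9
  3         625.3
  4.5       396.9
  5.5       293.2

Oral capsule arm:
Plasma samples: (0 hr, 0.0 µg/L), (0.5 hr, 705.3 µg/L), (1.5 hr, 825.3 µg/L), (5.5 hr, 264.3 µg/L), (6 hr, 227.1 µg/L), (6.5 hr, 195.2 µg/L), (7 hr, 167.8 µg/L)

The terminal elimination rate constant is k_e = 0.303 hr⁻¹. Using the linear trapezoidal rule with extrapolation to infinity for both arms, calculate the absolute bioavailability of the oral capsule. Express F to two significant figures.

Trapezoidal AUC_0→5.5 (IV):
  [0→3]: (1551.9+625.3)/2 × 3 = 3265.8
  [3→4.5]: (625.3+396.9)/2 × 1.5 = 766.65
  [4.5→5.5]: (396.9+293.2)/2 × 1 = 345.05
  Sum = 4377.5 µg/L·hr
IV tail: 293.2/0.303 = 967.657; AUC_iv,0→∞ = 4377.5 + 967.657 = 5345.157 µg/L·hr
Trapezoidal AUC_0→7 (oral capsule):
  [0→0.5]: (0.0+705.3)/2 × 0.5 = 176.325
  [0.5→1.5]: (705.3+825.3)/2 × 1 = 765.3
  [1.5→5.5]: (825.3+264.3)/2 × 4 = 2179.2
  [5.5→6]: (264.3+227.1)/2 × 0.5 = 122.85
  [6→6.5]: (227.1+195.2)/2 × 0.5 = 105.575
  [6.5→7]: (195.2+167.8)/2 × 0.5 = 90.75
  Sum = 3440.0 µg/L·hr
oral capsule tail: 167.8/0.303 = 553.795; AUC_ev,0→∞ = 3440.0 + 553.795 = 3993.795 µg/L·hr
F = (AUC_ev/D_ev)/(AUC_iv/D_iv) = (3993.795/10)/(5345.157/10) = 399.3795/534.5157 = 0.7472

F = 0.75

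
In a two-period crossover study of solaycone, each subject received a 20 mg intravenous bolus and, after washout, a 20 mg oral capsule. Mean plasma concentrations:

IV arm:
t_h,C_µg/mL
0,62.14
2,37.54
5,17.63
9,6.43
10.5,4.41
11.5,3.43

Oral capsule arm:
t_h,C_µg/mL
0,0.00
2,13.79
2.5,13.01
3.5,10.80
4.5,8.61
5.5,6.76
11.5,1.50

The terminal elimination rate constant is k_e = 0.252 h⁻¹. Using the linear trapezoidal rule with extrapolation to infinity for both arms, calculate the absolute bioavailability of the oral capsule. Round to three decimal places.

F = 0.314

Trapezoidal AUC_0→11.5 (IV):
  [0→2]: (62.14+37.54)/2 × 2 = 99.68
  [2→5]: (37.54+17.63)/2 × 3 = 82.755
  [5→9]: (17.63+6.43)/2 × 4 = 48.12
  [9→10.5]: (6.43+4.41)/2 × 1.5 = 8.13
  [10.5→11.5]: (4.41+3.43)/2 × 1 = 3.92
  Sum = 242.605 µg/mL·h
IV tail: 3.43/0.252 = 13.611; AUC_iv,0→∞ = 242.605 + 13.611 = 256.216 µg/mL·h
Trapezoidal AUC_0→11.5 (oral capsule):
  [0→2]: (0.00+13.79)/2 × 2 = 13.79
  [2→2.5]: (13.79+13.01)/2 × 0.5 = 6.7
  [2.5→3.5]: (13.01+10.80)/2 × 1 = 11.905
  [3.5→4.5]: (10.80+8.61)/2 × 1 = 9.705
  [4.5→5.5]: (8.61+6.76)/2 × 1 = 7.685
  [5.5→11.5]: (6.76+1.50)/2 × 6 = 24.78
  Sum = 74.565 µg/mL·h
oral capsule tail: 1.50/0.252 = 5.952; AUC_ev,0→∞ = 74.565 + 5.952 = 80.517 µg/mL·h
F = (AUC_ev/D_ev)/(AUC_iv/D_iv) = (80.517/20)/(256.216/20) = 4.02585/12.8108 = 0.3143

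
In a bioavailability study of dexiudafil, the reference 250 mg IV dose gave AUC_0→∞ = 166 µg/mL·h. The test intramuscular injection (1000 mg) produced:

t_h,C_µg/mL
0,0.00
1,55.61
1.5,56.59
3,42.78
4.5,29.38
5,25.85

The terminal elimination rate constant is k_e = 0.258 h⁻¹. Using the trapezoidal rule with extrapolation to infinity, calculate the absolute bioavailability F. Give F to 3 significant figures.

F = 0.450

Trapezoidal AUC_0→5 (intramuscular injection):
  [0→1]: (0.00+55.61)/2 × 1 = 27.805
  [1→1.5]: (55.61+56.59)/2 × 0.5 = 28.05
  [1.5→3]: (56.59+42.78)/2 × 1.5 = 74.5275
  [3→4.5]: (42.78+29.38)/2 × 1.5 = 54.12
  [4.5→5]: (29.38+25.85)/2 × 0.5 = 13.8075
  Sum = 198.31 µg/mL·h
Tail: C_last/k_e = 25.85/0.258 = 100.194
AUC_0→∞ (intramuscular injection) = 198.31 + 100.194 = 298.504 µg/mL·h
F = (AUC_ev/D_ev)/(AUC_iv/D_iv) = (298.504/1000)/(166/250) = 0.298504/0.664 = 0.4496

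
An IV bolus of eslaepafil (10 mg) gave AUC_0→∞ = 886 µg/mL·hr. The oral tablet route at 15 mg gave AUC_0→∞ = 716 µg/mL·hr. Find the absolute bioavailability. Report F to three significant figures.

F = 0.539

F = (AUC_ev / D_ev) / (AUC_iv / D_iv)
  = (716/15) / (886/10)
  = 47.7333 / 88.6 = 0.5388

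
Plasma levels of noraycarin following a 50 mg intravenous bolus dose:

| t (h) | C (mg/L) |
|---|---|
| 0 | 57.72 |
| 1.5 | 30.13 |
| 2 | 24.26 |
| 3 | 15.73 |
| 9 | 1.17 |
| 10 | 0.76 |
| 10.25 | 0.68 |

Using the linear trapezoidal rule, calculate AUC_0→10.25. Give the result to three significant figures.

AUC = 151 mg/L·h

Trapezoidal AUC_0→10.25:
  [0→1.5]: (57.72+30.13)/2 × 1.5 = 65.8875
  [1.5→2]: (30.13+24.26)/2 × 0.5 = 13.5975
  [2→3]: (24.26+15.73)/2 × 1 = 19.995
  [3→9]: (15.73+1.17)/2 × 6 = 50.7
  [9→10]: (1.17+0.76)/2 × 1 = 0.965
  [10→10.25]: (0.76+0.68)/2 × 0.25 = 0.18
  Sum = 151.325 mg/L·h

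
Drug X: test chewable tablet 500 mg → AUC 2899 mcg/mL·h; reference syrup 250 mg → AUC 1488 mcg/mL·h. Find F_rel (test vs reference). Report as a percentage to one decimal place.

F_rel = (AUC_test/D_test) / (AUC_ref/D_ref)
      = (2899/500) / (1488/250)
      = 5.798 / 5.952 = 0.9741 = 97.41%

F_rel = 97.4%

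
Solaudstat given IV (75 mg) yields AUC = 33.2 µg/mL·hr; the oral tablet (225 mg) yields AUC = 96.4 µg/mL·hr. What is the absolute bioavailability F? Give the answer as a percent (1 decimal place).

F = 96.8%

F = (AUC_ev / D_ev) / (AUC_iv / D_iv)
  = (96.4/225) / (33.2/75)
  = 0.428444 / 0.442667 = 0.9679
  = 96.79%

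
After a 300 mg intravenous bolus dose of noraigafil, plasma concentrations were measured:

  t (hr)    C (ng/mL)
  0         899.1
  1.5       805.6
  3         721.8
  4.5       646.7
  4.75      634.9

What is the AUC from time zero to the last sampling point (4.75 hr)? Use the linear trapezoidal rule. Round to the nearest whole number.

AUC = 3611 ng/mL·hr

Trapezoidal AUC_0→4.75:
  [0→1.5]: (899.1+805.6)/2 × 1.5 = 1278.525
  [1.5→3]: (805.6+721.8)/2 × 1.5 = 1145.55
  [3→4.5]: (721.8+646.7)/2 × 1.5 = 1026.375
  [4.5→4.75]: (646.7+634.9)/2 × 0.25 = 160.2
  Sum = 3610.65 ng/mL·hr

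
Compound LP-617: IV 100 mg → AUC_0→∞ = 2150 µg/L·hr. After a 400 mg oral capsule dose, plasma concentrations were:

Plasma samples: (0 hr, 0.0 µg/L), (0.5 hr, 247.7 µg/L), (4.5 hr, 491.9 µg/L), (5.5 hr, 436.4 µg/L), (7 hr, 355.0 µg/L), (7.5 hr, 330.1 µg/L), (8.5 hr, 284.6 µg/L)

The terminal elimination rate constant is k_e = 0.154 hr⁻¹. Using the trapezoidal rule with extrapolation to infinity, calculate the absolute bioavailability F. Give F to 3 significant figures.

F = 0.573

Trapezoidal AUC_0→8.5 (oral capsule):
  [0→0.5]: (0.0+247.7)/2 × 0.5 = 61.925
  [0.5→4.5]: (247.7+491.9)/2 × 4 = 1479.2
  [4.5→5.5]: (491.9+436.4)/2 × 1 = 464.15
  [5.5→7]: (436.4+355.0)/2 × 1.5 = 593.55
  [7→7.5]: (355.0+330.1)/2 × 0.5 = 171.275
  [7.5→8.5]: (330.1+284.6)/2 × 1 = 307.35
  Sum = 3077.45 µg/L·hr
Tail: C_last/k_e = 284.6/0.154 = 1848.052
AUC_0→∞ (oral capsule) = 3077.45 + 1848.052 = 4925.502 µg/L·hr
F = (AUC_ev/D_ev)/(AUC_iv/D_iv) = (4925.502/400)/(2150/100) = 12.313755/21.5 = 0.5727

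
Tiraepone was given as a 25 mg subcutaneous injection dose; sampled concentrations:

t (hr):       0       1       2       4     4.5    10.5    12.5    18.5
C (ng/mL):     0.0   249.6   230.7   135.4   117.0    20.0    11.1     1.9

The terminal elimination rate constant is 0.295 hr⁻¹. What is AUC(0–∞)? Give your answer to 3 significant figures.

AUC = 1280 ng/mL·hr

Trapezoidal AUC_0→18.5:
  [0→1]: (0.0+249.6)/2 × 1 = 124.8
  [1→2]: (249.6+230.7)/2 × 1 = 240.15
  [2→4]: (230.7+135.4)/2 × 2 = 366.1
  [4→4.5]: (135.4+117.0)/2 × 0.5 = 63.1
  [4.5→10.5]: (117.0+20.0)/2 × 6 = 411.0
  [10.5→12.5]: (20.0+11.1)/2 × 2 = 31.1
  [12.5→18.5]: (11.1+1.9)/2 × 6 = 39.0
  Sum = 1275.25 ng/mL·hr
Extrapolated tail: C_last / k_e = 1.9 / 0.295 = 6.441
AUC_0→∞ = 1275.25 + 6.441 = 1281.691 ng/mL·hr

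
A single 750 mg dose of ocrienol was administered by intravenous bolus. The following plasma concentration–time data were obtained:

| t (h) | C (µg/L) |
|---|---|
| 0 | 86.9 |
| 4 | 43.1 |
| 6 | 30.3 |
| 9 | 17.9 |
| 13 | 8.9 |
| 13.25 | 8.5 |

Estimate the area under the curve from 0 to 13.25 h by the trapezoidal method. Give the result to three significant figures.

AUC = 461 µg/L·h

Trapezoidal AUC_0→13.25:
  [0→4]: (86.9+43.1)/2 × 4 = 260.0
  [4→6]: (43.1+30.3)/2 × 2 = 73.4
  [6→9]: (30.3+17.9)/2 × 3 = 72.3
  [9→13]: (17.9+8.9)/2 × 4 = 53.6
  [13→13.25]: (8.9+8.5)/2 × 0.25 = 2.175
  Sum = 461.475 µg/L·h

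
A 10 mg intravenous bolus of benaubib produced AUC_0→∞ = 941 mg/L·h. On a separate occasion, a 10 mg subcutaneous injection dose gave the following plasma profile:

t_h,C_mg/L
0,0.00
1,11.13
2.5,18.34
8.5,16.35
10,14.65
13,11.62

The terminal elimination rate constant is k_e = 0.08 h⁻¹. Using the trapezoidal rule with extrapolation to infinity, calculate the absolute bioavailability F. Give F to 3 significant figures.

Trapezoidal AUC_0→13 (subcutaneous injection):
  [0→1]: (0.00+11.13)/2 × 1 = 5.565
  [1→2.5]: (11.13+18.34)/2 × 1.5 = 22.1025
  [2.5→8.5]: (18.34+16.35)/2 × 6 = 104.07
  [8.5→10]: (16.35+14.65)/2 × 1.5 = 23.25
  [10→13]: (14.65+11.62)/2 × 3 = 39.405
  Sum = 194.3925 mg/L·h
Tail: C_last/k_e = 11.62/0.08 = 145.250
AUC_0→∞ (subcutaneous injection) = 194.3925 + 145.250 = 339.6425 mg/L·h
F = (AUC_ev/D_ev)/(AUC_iv/D_iv) = (339.6425/10)/(941/10) = 33.96425/94.1 = 0.3609

F = 0.361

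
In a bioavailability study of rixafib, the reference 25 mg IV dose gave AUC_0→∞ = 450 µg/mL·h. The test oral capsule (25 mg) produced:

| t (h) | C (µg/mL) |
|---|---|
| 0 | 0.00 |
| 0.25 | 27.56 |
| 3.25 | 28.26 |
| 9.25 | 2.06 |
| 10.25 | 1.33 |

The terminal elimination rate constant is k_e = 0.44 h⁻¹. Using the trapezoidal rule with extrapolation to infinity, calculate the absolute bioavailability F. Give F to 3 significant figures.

Trapezoidal AUC_0→10.25 (oral capsule):
  [0→0.25]: (0.00+27.56)/2 × 0.25 = 3.445
  [0.25→3.25]: (27.56+28.26)/2 × 3 = 83.73
  [3.25→9.25]: (28.26+2.06)/2 × 6 = 90.96
  [9.25→10.25]: (2.06+1.33)/2 × 1 = 1.695
  Sum = 179.83 µg/mL·h
Tail: C_last/k_e = 1.33/0.44 = 3.023
AUC_0→∞ (oral capsule) = 179.83 + 3.023 = 182.853 µg/mL·h
F = (AUC_ev/D_ev)/(AUC_iv/D_iv) = (182.853/25)/(450/25) = 7.31412/18 = 0.4063

F = 0.406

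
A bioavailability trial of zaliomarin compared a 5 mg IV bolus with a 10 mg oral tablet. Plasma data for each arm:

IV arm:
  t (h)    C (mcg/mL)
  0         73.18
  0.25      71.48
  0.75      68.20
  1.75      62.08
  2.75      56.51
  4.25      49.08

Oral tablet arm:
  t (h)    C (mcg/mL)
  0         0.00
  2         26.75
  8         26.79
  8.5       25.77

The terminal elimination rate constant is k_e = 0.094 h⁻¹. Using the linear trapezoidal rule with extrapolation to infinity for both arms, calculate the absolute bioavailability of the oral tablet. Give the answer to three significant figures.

F = 0.305

Trapezoidal AUC_0→4.25 (IV):
  [0→0.25]: (73.18+71.48)/2 × 0.25 = 18.0825
  [0.25→0.75]: (71.48+68.20)/2 × 0.5 = 34.92
  [0.75→1.75]: (68.20+62.08)/2 × 1 = 65.14
  [1.75→2.75]: (62.08+56.51)/2 × 1 = 59.295
  [2.75→4.25]: (56.51+49.08)/2 × 1.5 = 79.1925
  Sum = 256.63 mcg/mL·h
IV tail: 49.08/0.094 = 522.128; AUC_iv,0→∞ = 256.63 + 522.128 = 778.758 mcg/mL·h
Trapezoidal AUC_0→8.5 (oral tablet):
  [0→2]: (0.00+26.75)/2 × 2 = 26.75
  [2→8]: (26.75+26.79)/2 × 6 = 160.62
  [8→8.5]: (26.79+25.77)/2 × 0.5 = 13.14
  Sum = 200.51 mcg/mL·h
oral tablet tail: 25.77/0.094 = 274.149; AUC_ev,0→∞ = 200.51 + 274.149 = 474.659 mcg/mL·h
F = (AUC_ev/D_ev)/(AUC_iv/D_iv) = (474.659/10)/(778.758/5) = 47.4659/155.7516 = 0.3048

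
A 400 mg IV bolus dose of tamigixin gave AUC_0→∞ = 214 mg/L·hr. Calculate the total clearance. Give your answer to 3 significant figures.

CL = Dose_iv / AUC_0→∞
   = 400 / 214 = 1.86916 L/hr

CL = 1.87 L/hr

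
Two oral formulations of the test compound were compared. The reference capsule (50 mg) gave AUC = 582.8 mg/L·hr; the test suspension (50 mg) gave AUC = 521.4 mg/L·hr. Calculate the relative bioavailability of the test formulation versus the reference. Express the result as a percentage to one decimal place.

F_rel = 89.5%

F_rel = (AUC_test/D_test) / (AUC_ref/D_ref)
      = (521.4/50) / (582.8/50)
      = 10.428 / 11.656 = 0.8946 = 89.46%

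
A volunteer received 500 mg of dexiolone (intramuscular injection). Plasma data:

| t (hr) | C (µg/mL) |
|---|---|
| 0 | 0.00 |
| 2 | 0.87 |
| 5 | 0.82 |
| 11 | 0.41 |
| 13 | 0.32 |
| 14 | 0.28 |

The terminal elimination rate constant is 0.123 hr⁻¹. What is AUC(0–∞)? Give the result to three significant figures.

AUC = 10.4 µg/mL·hr

Trapezoidal AUC_0→14:
  [0→2]: (0.00+0.87)/2 × 2 = 0.87
  [2→5]: (0.87+0.82)/2 × 3 = 2.535
  [5→11]: (0.82+0.41)/2 × 6 = 3.69
  [11→13]: (0.41+0.32)/2 × 2 = 0.73
  [13→14]: (0.32+0.28)/2 × 1 = 0.3
  Sum = 8.125 µg/mL·hr
Extrapolated tail: C_last / k_e = 0.28 / 0.123 = 2.276
AUC_0→∞ = 8.125 + 2.276 = 10.401 µg/mL·hr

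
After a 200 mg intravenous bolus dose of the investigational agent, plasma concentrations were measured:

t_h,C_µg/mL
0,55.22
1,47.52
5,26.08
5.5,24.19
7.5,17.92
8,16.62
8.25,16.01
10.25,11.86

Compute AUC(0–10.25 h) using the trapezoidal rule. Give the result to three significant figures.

Trapezoidal AUC_0→10.25:
  [0→1]: (55.22+47.52)/2 × 1 = 51.37
  [1→5]: (47.52+26.08)/2 × 4 = 147.2
  [5→5.5]: (26.08+24.19)/2 × 0.5 = 12.5675
  [5.5→7.5]: (24.19+17.92)/2 × 2 = 42.11
  [7.5→8]: (17.92+16.62)/2 × 0.5 = 8.635
  [8→8.25]: (16.62+16.01)/2 × 0.25 = 4.07875
  [8.25→10.25]: (16.01+11.86)/2 × 2 = 27.87
  Sum = 293.83125 µg/mL·h

AUC = 294 µg/mL·h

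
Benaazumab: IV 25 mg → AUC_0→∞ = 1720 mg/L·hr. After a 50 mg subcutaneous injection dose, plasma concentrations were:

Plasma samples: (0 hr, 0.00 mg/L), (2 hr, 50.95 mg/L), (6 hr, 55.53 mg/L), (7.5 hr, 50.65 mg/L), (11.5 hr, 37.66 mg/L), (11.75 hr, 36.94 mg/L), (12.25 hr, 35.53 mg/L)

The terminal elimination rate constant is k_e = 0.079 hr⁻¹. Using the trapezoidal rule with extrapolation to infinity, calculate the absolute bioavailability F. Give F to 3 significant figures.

F = 0.290

Trapezoidal AUC_0→12.25 (subcutaneous injection):
  [0→2]: (0.00+50.95)/2 × 2 = 50.95
  [2→6]: (50.95+55.53)/2 × 4 = 212.96
  [6→7.5]: (55.53+50.65)/2 × 1.5 = 79.635
  [7.5→11.5]: (50.65+37.66)/2 × 4 = 176.62
  [11.5→11.75]: (37.66+36.94)/2 × 0.25 = 9.325
  [11.75→12.25]: (36.94+35.53)/2 × 0.5 = 18.1175
  Sum = 547.6075 mg/L·hr
Tail: C_last/k_e = 35.53/0.079 = 449.747
AUC_0→∞ (subcutaneous injection) = 547.6075 + 449.747 = 997.3545 mg/L·hr
F = (AUC_ev/D_ev)/(AUC_iv/D_iv) = (997.3545/50)/(1720/25) = 19.94709/68.8 = 0.2899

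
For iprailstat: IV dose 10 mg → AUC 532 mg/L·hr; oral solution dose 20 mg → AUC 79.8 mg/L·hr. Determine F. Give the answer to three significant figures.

F = (AUC_ev / D_ev) / (AUC_iv / D_iv)
  = (79.8/20) / (532/10)
  = 3.99 / 53.2 = 0.0750

F = 0.0750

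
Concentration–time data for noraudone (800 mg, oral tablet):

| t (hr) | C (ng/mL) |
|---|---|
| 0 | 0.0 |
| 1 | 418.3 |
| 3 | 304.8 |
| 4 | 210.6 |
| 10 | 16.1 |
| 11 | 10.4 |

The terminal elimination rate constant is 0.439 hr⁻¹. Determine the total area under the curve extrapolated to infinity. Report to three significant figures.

AUC = 1910 ng/mL·hr

Trapezoidal AUC_0→11:
  [0→1]: (0.0+418.3)/2 × 1 = 209.15
  [1→3]: (418.3+304.8)/2 × 2 = 723.1
  [3→4]: (304.8+210.6)/2 × 1 = 257.7
  [4→10]: (210.6+16.1)/2 × 6 = 680.1
  [10→11]: (16.1+10.4)/2 × 1 = 13.25
  Sum = 1883.3 ng/mL·hr
Extrapolated tail: C_last / k_e = 10.4 / 0.439 = 23.690
AUC_0→∞ = 1883.3 + 23.690 = 1906.99 ng/mL·hr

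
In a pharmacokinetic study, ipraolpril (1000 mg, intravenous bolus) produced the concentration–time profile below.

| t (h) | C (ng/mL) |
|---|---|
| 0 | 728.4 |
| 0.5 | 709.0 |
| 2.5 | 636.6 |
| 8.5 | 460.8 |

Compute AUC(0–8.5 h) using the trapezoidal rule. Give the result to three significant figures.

AUC = 5000 ng/mL·h

Trapezoidal AUC_0→8.5:
  [0→0.5]: (728.4+709.0)/2 × 0.5 = 359.35
  [0.5→2.5]: (709.0+636.6)/2 × 2 = 1345.6
  [2.5→8.5]: (636.6+460.8)/2 × 6 = 3292.2
  Sum = 4997.15 ng/mL·h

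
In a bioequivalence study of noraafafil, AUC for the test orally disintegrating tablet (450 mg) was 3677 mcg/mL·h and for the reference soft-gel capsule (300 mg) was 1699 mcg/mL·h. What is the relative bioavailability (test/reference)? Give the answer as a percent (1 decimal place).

F_rel = 144.3%

F_rel = (AUC_test/D_test) / (AUC_ref/D_ref)
      = (3677/450) / (1699/300)
      = 8.17111 / 5.66333 = 1.4428 = 144.28%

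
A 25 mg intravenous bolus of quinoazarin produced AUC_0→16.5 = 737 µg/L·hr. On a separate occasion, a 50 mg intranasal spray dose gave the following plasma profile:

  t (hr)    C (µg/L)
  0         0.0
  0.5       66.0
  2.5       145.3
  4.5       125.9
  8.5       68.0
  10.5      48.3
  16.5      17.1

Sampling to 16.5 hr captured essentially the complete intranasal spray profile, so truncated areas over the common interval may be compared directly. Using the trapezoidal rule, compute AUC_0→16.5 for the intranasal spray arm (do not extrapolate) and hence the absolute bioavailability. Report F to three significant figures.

Trapezoidal AUC_0→16.5 (intranasal spray):
  [0→0.5]: (0.0+66.0)/2 × 0.5 = 16.5
  [0.5→2.5]: (66.0+145.3)/2 × 2 = 211.3
  [2.5→4.5]: (145.3+125.9)/2 × 2 = 271.2
  [4.5→8.5]: (125.9+68.0)/2 × 4 = 387.8
  [8.5→10.5]: (68.0+48.3)/2 × 2 = 116.3
  [10.5→16.5]: (48.3+17.1)/2 × 6 = 196.2
  Sum = 1199.3 µg/L·hr
F = (AUC_ev/D_ev)/(AUC_iv/D_iv) = (1199.3/50)/(737/25) = 23.986/29.48 = 0.8136

F = 0.814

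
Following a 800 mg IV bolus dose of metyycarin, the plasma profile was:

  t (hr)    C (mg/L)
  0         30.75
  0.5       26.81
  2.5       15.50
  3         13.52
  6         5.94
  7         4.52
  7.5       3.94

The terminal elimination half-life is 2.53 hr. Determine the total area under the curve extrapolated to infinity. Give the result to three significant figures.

Trapezoidal AUC_0→7.5:
  [0→0.5]: (30.75+26.81)/2 × 0.5 = 14.39
  [0.5→2.5]: (26.81+15.50)/2 × 2 = 42.31
  [2.5→3]: (15.50+13.52)/2 × 0.5 = 7.255
  [3→6]: (13.52+5.94)/2 × 3 = 29.19
  [6→7]: (5.94+4.52)/2 × 1 = 5.23
  [7→7.5]: (4.52+3.94)/2 × 0.5 = 2.115
  Sum = 100.49 mg/L·hr
k_e = ln2 / t½ = 0.693147 / 2.53 = 0.2740 hr^-1
Extrapolated tail: C_last / k_e = 3.94 / 0.274 = 14.380
AUC_0→∞ = 100.49 + 14.380 = 114.87 mg/L·hr

AUC = 115 mg/L·hr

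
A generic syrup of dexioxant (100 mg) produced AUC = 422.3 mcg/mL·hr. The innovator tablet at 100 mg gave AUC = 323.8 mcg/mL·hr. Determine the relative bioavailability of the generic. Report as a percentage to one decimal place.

F_rel = (AUC_test/D_test) / (AUC_ref/D_ref)
      = (422.3/100) / (323.8/100)
      = 4.223 / 3.238 = 1.3042 = 130.42%

F_rel = 130.4%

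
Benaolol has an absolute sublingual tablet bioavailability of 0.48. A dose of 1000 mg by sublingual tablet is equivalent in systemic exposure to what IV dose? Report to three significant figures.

Systemic exposure from an extravascular dose = F × D_ev, so the equivalent IV dose is F × D_ev.
D_iv = F × D_ev = 0.48 × 1000 = 480 mg

D_iv = 480 mg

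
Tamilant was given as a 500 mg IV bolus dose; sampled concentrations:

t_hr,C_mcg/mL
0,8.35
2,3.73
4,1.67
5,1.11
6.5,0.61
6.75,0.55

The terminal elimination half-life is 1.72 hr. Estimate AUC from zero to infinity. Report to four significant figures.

AUC = 21.67 mcg/mL·hr

Trapezoidal AUC_0→6.75:
  [0→2]: (8.35+3.73)/2 × 2 = 12.08
  [2→4]: (3.73+1.67)/2 × 2 = 5.4
  [4→5]: (1.67+1.11)/2 × 1 = 1.39
  [5→6.5]: (1.11+0.61)/2 × 1.5 = 1.29
  [6.5→6.75]: (0.61+0.55)/2 × 0.25 = 0.145
  Sum = 20.305 mcg/mL·hr
k_e = ln2 / t½ = 0.693147 / 1.72 = 0.4030 hr^-1
Extrapolated tail: C_last / k_e = 0.55 / 0.403 = 1.365
AUC_0→∞ = 20.305 + 1.365 = 21.67 mcg/mL·hr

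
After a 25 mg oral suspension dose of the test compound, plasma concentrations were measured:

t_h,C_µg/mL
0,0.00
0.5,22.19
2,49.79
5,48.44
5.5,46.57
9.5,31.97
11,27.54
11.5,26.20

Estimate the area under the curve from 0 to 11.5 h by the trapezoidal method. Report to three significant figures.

AUC = 446 µg/mL·h

Trapezoidal AUC_0→11.5:
  [0→0.5]: (0.00+22.19)/2 × 0.5 = 5.5475
  [0.5→2]: (22.19+49.79)/2 × 1.5 = 53.985
  [2→5]: (49.79+48.44)/2 × 3 = 147.345
  [5→5.5]: (48.44+46.57)/2 × 0.5 = 23.7525
  [5.5→9.5]: (46.57+31.97)/2 × 4 = 157.08
  [9.5→11]: (31.97+27.54)/2 × 1.5 = 44.6325
  [11→11.5]: (27.54+26.20)/2 × 0.5 = 13.435
  Sum = 445.7775 µg/mL·h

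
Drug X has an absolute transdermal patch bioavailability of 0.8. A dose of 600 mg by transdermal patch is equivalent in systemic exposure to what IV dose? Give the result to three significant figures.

Systemic exposure from an extravascular dose = F × D_ev, so the equivalent IV dose is F × D_ev.
D_iv = F × D_ev = 0.8 × 600 = 480 mg

D_iv = 480 mg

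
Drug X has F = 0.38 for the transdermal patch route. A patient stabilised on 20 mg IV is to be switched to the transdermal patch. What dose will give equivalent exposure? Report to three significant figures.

D_transdermal = 52.6 mg

For equal systemic exposure: F × D_ev = D_iv
D_ev = D_iv / F = 20 / 0.38 = 52.6316 mg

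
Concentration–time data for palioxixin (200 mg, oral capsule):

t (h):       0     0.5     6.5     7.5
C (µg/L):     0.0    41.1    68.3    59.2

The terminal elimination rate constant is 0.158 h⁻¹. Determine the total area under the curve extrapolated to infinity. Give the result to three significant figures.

AUC = 777 µg/L·h

Trapezoidal AUC_0→7.5:
  [0→0.5]: (0.0+41.1)/2 × 0.5 = 10.275
  [0.5→6.5]: (41.1+68.3)/2 × 6 = 328.2
  [6.5→7.5]: (68.3+59.2)/2 × 1 = 63.75
  Sum = 402.225 µg/L·h
Extrapolated tail: C_last / k_e = 59.2 / 0.158 = 374.684
AUC_0→∞ = 402.225 + 374.684 = 776.909 µg/L·h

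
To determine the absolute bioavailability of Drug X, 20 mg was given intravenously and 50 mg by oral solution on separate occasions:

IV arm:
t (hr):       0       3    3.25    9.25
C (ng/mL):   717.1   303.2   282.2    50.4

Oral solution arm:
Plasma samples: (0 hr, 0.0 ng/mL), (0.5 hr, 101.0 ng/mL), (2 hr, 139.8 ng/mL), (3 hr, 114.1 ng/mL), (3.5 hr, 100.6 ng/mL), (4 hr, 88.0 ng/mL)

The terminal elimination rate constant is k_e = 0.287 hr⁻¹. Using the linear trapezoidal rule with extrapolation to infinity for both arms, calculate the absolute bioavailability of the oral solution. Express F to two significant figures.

Trapezoidal AUC_0→9.25 (IV):
  [0→3]: (717.1+303.2)/2 × 3 = 1530.45
  [3→3.25]: (303.2+282.2)/2 × 0.25 = 73.175
  [3.25→9.25]: (282.2+50.4)/2 × 6 = 997.8
  Sum = 2601.425 ng/mL·hr
IV tail: 50.4/0.287 = 175.610; AUC_iv,0→∞ = 2601.425 + 175.610 = 2777.035 ng/mL·hr
Trapezoidal AUC_0→4 (oral solution):
  [0→0.5]: (0.0+101.0)/2 × 0.5 = 25.25
  [0.5→2]: (101.0+139.8)/2 × 1.5 = 180.6
  [2→3]: (139.8+114.1)/2 × 1 = 126.95
  [3→3.5]: (114.1+100.6)/2 × 0.5 = 53.675
  [3.5→4]: (100.6+88.0)/2 × 0.5 = 47.15
  Sum = 433.625 ng/mL·hr
oral solution tail: 88.0/0.287 = 306.620; AUC_ev,0→∞ = 433.625 + 306.620 = 740.245 ng/mL·hr
F = (AUC_ev/D_ev)/(AUC_iv/D_iv) = (740.245/50)/(2777.035/20) = 14.8049/138.85175 = 0.1066

F = 0.11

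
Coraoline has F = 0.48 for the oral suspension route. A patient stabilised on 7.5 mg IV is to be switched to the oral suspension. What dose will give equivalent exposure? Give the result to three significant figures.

D_oral = 15.6 mg

For equal systemic exposure: F × D_ev = D_iv
D_ev = D_iv / F = 7.5 / 0.48 = 15.625 mg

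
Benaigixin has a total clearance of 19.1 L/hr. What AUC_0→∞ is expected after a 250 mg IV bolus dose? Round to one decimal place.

AUC = 13.1 mg/L·hr

AUC_0→∞ = Dose_iv / CL
        = 250 / 19.1 = 13.089 mg/L·hr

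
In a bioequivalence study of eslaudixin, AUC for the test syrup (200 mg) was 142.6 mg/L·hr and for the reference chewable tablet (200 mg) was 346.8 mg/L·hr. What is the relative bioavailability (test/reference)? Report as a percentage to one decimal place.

F_rel = 41.1%

F_rel = (AUC_test/D_test) / (AUC_ref/D_ref)
      = (142.6/200) / (346.8/200)
      = 0.713 / 1.734 = 0.4112 = 41.12%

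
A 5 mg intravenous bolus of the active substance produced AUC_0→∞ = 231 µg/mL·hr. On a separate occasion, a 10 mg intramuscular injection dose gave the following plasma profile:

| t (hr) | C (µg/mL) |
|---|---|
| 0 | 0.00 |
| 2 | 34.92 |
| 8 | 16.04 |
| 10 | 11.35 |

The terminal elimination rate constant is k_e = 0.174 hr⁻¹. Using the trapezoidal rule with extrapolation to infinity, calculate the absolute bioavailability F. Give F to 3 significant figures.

F = 0.607

Trapezoidal AUC_0→10 (intramuscular injection):
  [0→2]: (0.00+34.92)/2 × 2 = 34.92
  [2→8]: (34.92+16.04)/2 × 6 = 152.88
  [8→10]: (16.04+11.35)/2 × 2 = 27.39
  Sum = 215.19 µg/mL·hr
Tail: C_last/k_e = 11.35/0.174 = 65.230
AUC_0→∞ (intramuscular injection) = 215.19 + 65.230 = 280.42 µg/mL·hr
F = (AUC_ev/D_ev)/(AUC_iv/D_iv) = (280.42/10)/(231/5) = 28.042/46.2 = 0.6070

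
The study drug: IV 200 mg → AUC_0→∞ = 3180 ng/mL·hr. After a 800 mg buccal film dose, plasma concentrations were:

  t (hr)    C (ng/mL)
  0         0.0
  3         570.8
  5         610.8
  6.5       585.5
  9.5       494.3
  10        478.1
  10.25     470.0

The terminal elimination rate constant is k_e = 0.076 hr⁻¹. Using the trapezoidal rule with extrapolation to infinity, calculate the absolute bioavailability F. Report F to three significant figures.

F = 0.873

Trapezoidal AUC_0→10.25 (buccal film):
  [0→3]: (0.0+570.8)/2 × 3 = 856.2
  [3→5]: (570.8+610.8)/2 × 2 = 1181.6
  [5→6.5]: (610.8+585.5)/2 × 1.5 = 897.225
  [6.5→9.5]: (585.5+494.3)/2 × 3 = 1619.7
  [9.5→10]: (494.3+478.1)/2 × 0.5 = 243.1
  [10→10.25]: (478.1+470.0)/2 × 0.25 = 118.5125
  Sum = 4916.3375 ng/mL·hr
Tail: C_last/k_e = 470.0/0.076 = 6184.211
AUC_0→∞ (buccal film) = 4916.3375 + 6184.211 = 11100.5485 ng/mL·hr
F = (AUC_ev/D_ev)/(AUC_iv/D_iv) = (11100.5485/800)/(3180/200) = 13.8757/15.9 = 0.8727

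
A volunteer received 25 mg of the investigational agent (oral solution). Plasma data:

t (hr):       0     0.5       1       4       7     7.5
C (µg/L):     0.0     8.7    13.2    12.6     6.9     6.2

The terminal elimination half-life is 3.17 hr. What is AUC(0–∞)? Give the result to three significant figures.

AUC = 107 µg/L·hr

Trapezoidal AUC_0→7.5:
  [0→0.5]: (0.0+8.7)/2 × 0.5 = 2.175
  [0.5→1]: (8.7+13.2)/2 × 0.5 = 5.475
  [1→4]: (13.2+12.6)/2 × 3 = 38.7
  [4→7]: (12.6+6.9)/2 × 3 = 29.25
  [7→7.5]: (6.9+6.2)/2 × 0.5 = 3.275
  Sum = 78.875 µg/L·hr
k_e = ln2 / t½ = 0.693147 / 3.17 = 0.2187 hr^-1
Extrapolated tail: C_last / k_e = 6.2 / 0.2187 = 28.349
AUC_0→∞ = 78.875 + 28.349 = 107.224 µg/L·hr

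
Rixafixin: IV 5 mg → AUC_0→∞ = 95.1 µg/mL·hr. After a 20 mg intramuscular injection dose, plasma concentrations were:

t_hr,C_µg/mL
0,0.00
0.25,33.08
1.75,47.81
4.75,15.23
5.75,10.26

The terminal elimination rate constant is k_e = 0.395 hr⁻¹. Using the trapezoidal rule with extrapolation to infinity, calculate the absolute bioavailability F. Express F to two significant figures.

F = 0.52

Trapezoidal AUC_0→5.75 (intramuscular injection):
  [0→0.25]: (0.00+33.08)/2 × 0.25 = 4.135
  [0.25→1.75]: (33.08+47.81)/2 × 1.5 = 60.6675
  [1.75→4.75]: (47.81+15.23)/2 × 3 = 94.56
  [4.75→5.75]: (15.23+10.26)/2 × 1 = 12.745
  Sum = 172.1075 µg/mL·hr
Tail: C_last/k_e = 10.26/0.395 = 25.975
AUC_0→∞ (intramuscular injection) = 172.1075 + 25.975 = 198.0825 µg/mL·hr
F = (AUC_ev/D_ev)/(AUC_iv/D_iv) = (198.0825/20)/(95.1/5) = 9.904125/19.02 = 0.5207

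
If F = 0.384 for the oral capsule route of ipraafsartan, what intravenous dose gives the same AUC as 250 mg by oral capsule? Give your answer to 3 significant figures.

D_iv = 96.0 mg

Systemic exposure from an extravascular dose = F × D_ev, so the equivalent IV dose is F × D_ev.
D_iv = F × D_ev = 0.384 × 250 = 96 mg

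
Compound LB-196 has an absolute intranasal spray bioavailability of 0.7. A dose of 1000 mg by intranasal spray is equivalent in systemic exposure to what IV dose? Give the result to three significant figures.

D_iv = 700 mg

Systemic exposure from an extravascular dose = F × D_ev, so the equivalent IV dose is F × D_ev.
D_iv = F × D_ev = 0.7 × 1000 = 700 mg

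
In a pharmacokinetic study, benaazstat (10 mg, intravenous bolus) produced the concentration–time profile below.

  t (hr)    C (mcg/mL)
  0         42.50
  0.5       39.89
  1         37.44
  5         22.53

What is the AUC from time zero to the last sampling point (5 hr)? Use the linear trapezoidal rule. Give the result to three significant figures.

Trapezoidal AUC_0→5:
  [0→0.5]: (42.50+39.89)/2 × 0.5 = 20.5975
  [0.5→1]: (39.89+37.44)/2 × 0.5 = 19.3325
  [1→5]: (37.44+22.53)/2 × 4 = 119.94
  Sum = 159.87 mcg/mL·hr

AUC = 160 mcg/mL·hr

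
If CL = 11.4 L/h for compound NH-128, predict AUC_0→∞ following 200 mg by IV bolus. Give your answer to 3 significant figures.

AUC = 17.5 mg/L·h

AUC_0→∞ = Dose_iv / CL
        = 200 / 11.4 = 17.5439 mg/L·h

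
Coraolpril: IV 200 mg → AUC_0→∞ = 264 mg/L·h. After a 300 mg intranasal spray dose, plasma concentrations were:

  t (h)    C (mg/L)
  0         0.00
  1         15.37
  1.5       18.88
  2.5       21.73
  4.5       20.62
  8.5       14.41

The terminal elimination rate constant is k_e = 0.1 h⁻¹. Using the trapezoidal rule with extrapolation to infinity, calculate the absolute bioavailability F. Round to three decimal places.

F = 0.740

Trapezoidal AUC_0→8.5 (intranasal spray):
  [0→1]: (0.00+15.37)/2 × 1 = 7.685
  [1→1.5]: (15.37+18.88)/2 × 0.5 = 8.5625
  [1.5→2.5]: (18.88+21.73)/2 × 1 = 20.305
  [2.5→4.5]: (21.73+20.62)/2 × 2 = 42.35
  [4.5→8.5]: (20.62+14.41)/2 × 4 = 70.06
  Sum = 148.9625 mg/L·h
Tail: C_last/k_e = 14.41/0.1 = 144.100
AUC_0→∞ (intranasal spray) = 148.9625 + 144.100 = 293.0625 mg/L·h
F = (AUC_ev/D_ev)/(AUC_iv/D_iv) = (293.0625/300)/(264/200) = 0.976875/1.32 = 0.7401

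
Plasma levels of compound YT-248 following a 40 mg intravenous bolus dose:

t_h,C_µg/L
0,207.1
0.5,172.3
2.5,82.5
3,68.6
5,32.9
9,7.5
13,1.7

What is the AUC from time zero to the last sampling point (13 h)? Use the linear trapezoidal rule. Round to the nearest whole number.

AUC = 588 µg/L·h

Trapezoidal AUC_0→13:
  [0→0.5]: (207.1+172.3)/2 × 0.5 = 94.85
  [0.5→2.5]: (172.3+82.5)/2 × 2 = 254.8
  [2.5→3]: (82.5+68.6)/2 × 0.5 = 37.775
  [3→5]: (68.6+32.9)/2 × 2 = 101.5
  [5→9]: (32.9+7.5)/2 × 4 = 80.8
  [9→13]: (7.5+1.7)/2 × 4 = 18.4
  Sum = 588.125 µg/L·h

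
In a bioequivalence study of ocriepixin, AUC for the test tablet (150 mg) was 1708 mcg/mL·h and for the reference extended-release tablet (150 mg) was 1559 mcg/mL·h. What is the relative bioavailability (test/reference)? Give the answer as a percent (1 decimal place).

F_rel = (AUC_test/D_test) / (AUC_ref/D_ref)
      = (1708/150) / (1559/150)
      = 11.3867 / 10.3933 = 1.0956 = 109.56%

F_rel = 109.6%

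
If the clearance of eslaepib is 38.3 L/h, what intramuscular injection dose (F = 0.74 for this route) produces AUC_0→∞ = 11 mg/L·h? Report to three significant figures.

Dose = CL × AUC_0→∞ / F
     = 38.3 × 11 / 0.74 = 569.324 mg

Dose = 569 mg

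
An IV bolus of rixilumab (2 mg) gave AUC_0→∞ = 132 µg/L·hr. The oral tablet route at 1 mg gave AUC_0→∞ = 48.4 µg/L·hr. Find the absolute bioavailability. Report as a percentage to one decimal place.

F = 73.3%

F = (AUC_ev / D_ev) / (AUC_iv / D_iv)
  = (48.4/1) / (132/2)
  = 48.4 / 66 = 0.7333
  = 73.33%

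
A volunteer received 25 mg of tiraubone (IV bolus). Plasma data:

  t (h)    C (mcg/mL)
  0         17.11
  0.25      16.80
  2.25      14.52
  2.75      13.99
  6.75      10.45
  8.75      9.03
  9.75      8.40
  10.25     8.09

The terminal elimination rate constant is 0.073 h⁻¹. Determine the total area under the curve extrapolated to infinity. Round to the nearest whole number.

Trapezoidal AUC_0→10.25:
  [0→0.25]: (17.11+16.80)/2 × 0.25 = 4.23875
  [0.25→2.25]: (16.80+14.52)/2 × 2 = 31.32
  [2.25→2.75]: (14.52+13.99)/2 × 0.5 = 7.1275
  [2.75→6.75]: (13.99+10.45)/2 × 4 = 48.88
  [6.75→8.75]: (10.45+9.03)/2 × 2 = 19.48
  [8.75→9.75]: (9.03+8.40)/2 × 1 = 8.715
  [9.75→10.25]: (8.40+8.09)/2 × 0.5 = 4.1225
  Sum = 123.88375 mcg/mL·h
Extrapolated tail: C_last / k_e = 8.09 / 0.073 = 110.822
AUC_0→∞ = 123.88375 + 110.822 = 234.70575 mcg/mL·h

AUC = 235 mcg/mL·h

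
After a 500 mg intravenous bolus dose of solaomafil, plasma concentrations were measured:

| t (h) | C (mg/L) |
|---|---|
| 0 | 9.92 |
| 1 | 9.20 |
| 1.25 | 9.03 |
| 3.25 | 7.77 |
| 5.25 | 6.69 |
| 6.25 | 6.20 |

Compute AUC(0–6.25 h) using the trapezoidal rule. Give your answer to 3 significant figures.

Trapezoidal AUC_0→6.25:
  [0→1]: (9.92+9.20)/2 × 1 = 9.56
  [1→1.25]: (9.20+9.03)/2 × 0.25 = 2.27875
  [1.25→3.25]: (9.03+7.77)/2 × 2 = 16.8
  [3.25→5.25]: (7.77+6.69)/2 × 2 = 14.46
  [5.25→6.25]: (6.69+6.20)/2 × 1 = 6.445
  Sum = 49.54375 mg/L·h

AUC = 49.5 mg/L·h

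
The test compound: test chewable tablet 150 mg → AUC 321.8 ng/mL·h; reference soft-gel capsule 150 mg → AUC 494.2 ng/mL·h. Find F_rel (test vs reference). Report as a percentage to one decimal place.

F_rel = (AUC_test/D_test) / (AUC_ref/D_ref)
      = (321.8/150) / (494.2/150)
      = 2.14533 / 3.29467 = 0.6512 = 65.12%

F_rel = 65.1%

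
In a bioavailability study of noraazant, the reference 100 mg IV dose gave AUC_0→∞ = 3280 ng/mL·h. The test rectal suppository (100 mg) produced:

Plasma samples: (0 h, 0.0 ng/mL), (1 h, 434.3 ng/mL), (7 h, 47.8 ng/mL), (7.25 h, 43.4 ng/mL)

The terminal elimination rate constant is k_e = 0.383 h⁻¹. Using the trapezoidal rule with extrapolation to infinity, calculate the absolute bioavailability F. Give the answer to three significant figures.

Trapezoidal AUC_0→7.25 (rectal suppository):
  [0→1]: (0.0+434.3)/2 × 1 = 217.15
  [1→7]: (434.3+47.8)/2 × 6 = 1446.3
  [7→7.25]: (47.8+43.4)/2 × 0.25 = 11.4
  Sum = 1674.85 ng/mL·h
Tail: C_last/k_e = 43.4/0.383 = 113.316
AUC_0→∞ (rectal suppository) = 1674.85 + 113.316 = 1788.166 ng/mL·h
F = (AUC_ev/D_ev)/(AUC_iv/D_iv) = (1788.166/100)/(3280/100) = 17.88166/32.8 = 0.5452

F = 0.545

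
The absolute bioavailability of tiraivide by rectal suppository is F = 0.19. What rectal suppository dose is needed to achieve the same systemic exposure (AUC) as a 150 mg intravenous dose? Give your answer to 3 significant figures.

For equal systemic exposure: F × D_ev = D_iv
D_ev = D_iv / F = 150 / 0.19 = 789.474 mg

D_rectal = 789 mg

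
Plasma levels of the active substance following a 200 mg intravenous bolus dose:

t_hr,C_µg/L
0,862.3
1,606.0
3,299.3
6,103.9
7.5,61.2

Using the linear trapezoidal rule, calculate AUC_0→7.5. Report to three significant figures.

Trapezoidal AUC_0→7.5:
  [0→1]: (862.3+606.0)/2 × 1 = 734.15
  [1→3]: (606.0+299.3)/2 × 2 = 905.3
  [3→6]: (299.3+103.9)/2 × 3 = 604.8
  [6→7.5]: (103.9+61.2)/2 × 1.5 = 123.825
  Sum = 2368.075 µg/L·hr

AUC = 2370 µg/L·hr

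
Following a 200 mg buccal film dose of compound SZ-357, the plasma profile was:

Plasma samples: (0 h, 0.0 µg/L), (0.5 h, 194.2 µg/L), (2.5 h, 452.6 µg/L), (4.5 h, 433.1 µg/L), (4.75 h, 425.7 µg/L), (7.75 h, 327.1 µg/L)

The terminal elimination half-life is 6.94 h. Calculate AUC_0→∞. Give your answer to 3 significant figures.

Trapezoidal AUC_0→7.75:
  [0→0.5]: (0.0+194.2)/2 × 0.5 = 48.55
  [0.5→2.5]: (194.2+452.6)/2 × 2 = 646.8
  [2.5→4.5]: (452.6+433.1)/2 × 2 = 885.7
  [4.5→4.75]: (433.1+425.7)/2 × 0.25 = 107.35
  [4.75→7.75]: (425.7+327.1)/2 × 3 = 1129.2
  Sum = 2817.6 µg/L·h
k_e = ln2 / t½ = 0.693147 / 6.94 = 0.0999 h^-1
Extrapolated tail: C_last / k_e = 327.1 / 0.0999 = 3274.274
AUC_0→∞ = 2817.6 + 3274.274 = 6091.874 µg/L·h

AUC = 6090 µg/L·h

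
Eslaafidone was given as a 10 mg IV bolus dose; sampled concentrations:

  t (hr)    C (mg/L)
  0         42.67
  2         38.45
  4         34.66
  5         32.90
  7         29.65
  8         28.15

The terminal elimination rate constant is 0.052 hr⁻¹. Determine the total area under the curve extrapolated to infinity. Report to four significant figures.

AUC = 820.8 mg/L·hr

Trapezoidal AUC_0→8:
  [0→2]: (42.67+38.45)/2 × 2 = 81.12
  [2→4]: (38.45+34.66)/2 × 2 = 73.11
  [4→5]: (34.66+32.90)/2 × 1 = 33.78
  [5→7]: (32.90+29.65)/2 × 2 = 62.55
  [7→8]: (29.65+28.15)/2 × 1 = 28.9
  Sum = 279.46 mg/L·hr
Extrapolated tail: C_last / k_e = 28.15 / 0.052 = 541.346
AUC_0→∞ = 279.46 + 541.346 = 820.806 mg/L·hr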